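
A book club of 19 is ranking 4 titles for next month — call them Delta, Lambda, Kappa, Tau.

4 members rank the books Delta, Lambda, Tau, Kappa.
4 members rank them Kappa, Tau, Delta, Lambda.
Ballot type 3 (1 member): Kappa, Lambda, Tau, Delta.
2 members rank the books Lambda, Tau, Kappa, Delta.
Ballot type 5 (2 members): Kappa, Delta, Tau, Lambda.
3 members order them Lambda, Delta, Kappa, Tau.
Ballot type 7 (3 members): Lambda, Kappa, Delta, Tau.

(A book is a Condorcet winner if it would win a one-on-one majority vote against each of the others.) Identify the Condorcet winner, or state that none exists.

none

Pairwise majorities:
Delta vs Lambda: Delta preferred on 4+4+2 = 10 ballots; Delta wins 10–9.
Delta vs Kappa: 7 to 12, Kappa.
Delta vs Tau: 4+2+3+3 = 12 for Delta, 7 for Tau — Delta by 12–7.
Lambda vs Kappa: Lambda is ranked higher on 4+2+3+3 = 12 ballots, Kappa on 7. Lambda wins 12–7.
Lambda vs Tau: 4+1+2+3+3 = 13 for Lambda, 6 for Tau — Lambda by 13–6.
Kappa vs Tau: Kappa is ranked higher on 4+1+2+3+3 = 13 ballots, Tau on 6. Kappa wins 13–6.
Each book drops at least one matchup (Delta loses to Kappa; Lambda loses to Delta; Kappa loses to Lambda; Tau loses to Delta); the cycle Delta → Lambda → Kappa → Delta rules out a Condorcet winner.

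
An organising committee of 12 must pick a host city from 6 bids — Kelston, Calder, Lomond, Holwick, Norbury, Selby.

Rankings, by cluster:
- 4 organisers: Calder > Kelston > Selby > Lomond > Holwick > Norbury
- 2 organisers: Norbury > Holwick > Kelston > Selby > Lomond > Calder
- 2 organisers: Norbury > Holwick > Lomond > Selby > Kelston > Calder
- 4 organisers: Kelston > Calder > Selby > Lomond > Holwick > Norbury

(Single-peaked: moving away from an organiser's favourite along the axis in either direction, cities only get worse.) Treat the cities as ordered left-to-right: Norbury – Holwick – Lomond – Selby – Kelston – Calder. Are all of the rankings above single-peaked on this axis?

Axis positions: Norbury=1, Holwick=2, Lomond=3, Selby=4, Kelston=5, Calder=6.
Cluster 1 (peak Calder at position 6): ranking walks positions 6-5-4-3-2-1, expanding outward from the peak — single-peaked.
Cluster 2: ranking walks positions 1-2-5-4-3-6; Kelston is ranked above Lomond even though Lomond lies between Kelston and the peak Norbury on the axis — preferences dip and rise again. Not single-peaked.
Cluster 3 (peak Norbury at position 1): ranking walks positions 1-2-3-4-5-6, expanding outward from the peak — single-peaked.
Cluster 4 (peak Kelston at position 5): ranking walks positions 5-6-4-3-2-1, expanding outward from the peak — single-peaked.
Cluster 2 violates single-peakedness, so the profile is not single-peaked on this axis.

no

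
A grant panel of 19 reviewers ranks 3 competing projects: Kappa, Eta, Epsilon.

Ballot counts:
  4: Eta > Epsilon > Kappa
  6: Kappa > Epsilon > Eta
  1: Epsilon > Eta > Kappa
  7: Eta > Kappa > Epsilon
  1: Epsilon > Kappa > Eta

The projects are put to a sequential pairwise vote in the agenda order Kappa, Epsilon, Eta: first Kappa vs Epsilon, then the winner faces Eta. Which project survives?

Eta

Round 1: Kappa vs Epsilon — 13–6, Kappa advances.
Round 2: Kappa vs Eta — 7–12, Eta advances.
The agenda winner is Eta.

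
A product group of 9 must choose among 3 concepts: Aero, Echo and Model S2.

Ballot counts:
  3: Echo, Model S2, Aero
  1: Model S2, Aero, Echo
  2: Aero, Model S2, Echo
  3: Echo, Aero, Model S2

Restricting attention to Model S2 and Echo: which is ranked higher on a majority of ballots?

Echo

Ballots ranking Model S2 above Echo: 1 + 2 = 3.
Ballots ranking Echo above Model S2: 9 − 3 = 6.
Echo wins the head-to-head 6–3.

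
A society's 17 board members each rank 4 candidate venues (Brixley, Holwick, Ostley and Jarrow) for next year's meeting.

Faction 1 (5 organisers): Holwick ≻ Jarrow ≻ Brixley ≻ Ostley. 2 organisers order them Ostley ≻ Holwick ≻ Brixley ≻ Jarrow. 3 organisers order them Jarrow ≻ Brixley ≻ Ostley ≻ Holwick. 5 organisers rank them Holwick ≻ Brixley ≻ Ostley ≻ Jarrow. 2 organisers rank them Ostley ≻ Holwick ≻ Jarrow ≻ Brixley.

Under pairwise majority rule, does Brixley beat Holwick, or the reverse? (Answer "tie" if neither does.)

Holwick

Ballots ranking Brixley above Holwick: 3.
Ballots ranking Holwick above Brixley: 17 − 3 = 14.
Holwick wins the head-to-head 14–3.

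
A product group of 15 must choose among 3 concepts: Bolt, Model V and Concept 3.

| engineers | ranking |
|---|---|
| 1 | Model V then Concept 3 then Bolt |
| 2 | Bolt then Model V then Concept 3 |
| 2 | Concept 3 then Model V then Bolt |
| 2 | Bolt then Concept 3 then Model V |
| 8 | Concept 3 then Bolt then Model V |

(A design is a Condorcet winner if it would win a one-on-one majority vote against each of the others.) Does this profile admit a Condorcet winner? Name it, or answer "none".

Concept 3

Pairwise majorities:
Bolt–Model V: Bolt 12–3.
Bolt vs Concept 3: Concept 3 wins 11–4.
Model V vs Concept 3: Concept 3, 12–3.
Only Concept 3 has no losses; Concept 3 is the Condorcet winner.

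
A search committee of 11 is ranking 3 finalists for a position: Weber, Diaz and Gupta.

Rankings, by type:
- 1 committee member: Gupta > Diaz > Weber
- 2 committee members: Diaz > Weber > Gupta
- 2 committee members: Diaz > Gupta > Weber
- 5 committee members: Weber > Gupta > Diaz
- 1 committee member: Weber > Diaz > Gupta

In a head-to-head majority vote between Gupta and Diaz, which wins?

Ballots ranking Gupta above Diaz: 1 + 5 = 6.
Ballots ranking Diaz above Gupta: 11 − 6 = 5.
Gupta wins the head-to-head 6–5.

Gupta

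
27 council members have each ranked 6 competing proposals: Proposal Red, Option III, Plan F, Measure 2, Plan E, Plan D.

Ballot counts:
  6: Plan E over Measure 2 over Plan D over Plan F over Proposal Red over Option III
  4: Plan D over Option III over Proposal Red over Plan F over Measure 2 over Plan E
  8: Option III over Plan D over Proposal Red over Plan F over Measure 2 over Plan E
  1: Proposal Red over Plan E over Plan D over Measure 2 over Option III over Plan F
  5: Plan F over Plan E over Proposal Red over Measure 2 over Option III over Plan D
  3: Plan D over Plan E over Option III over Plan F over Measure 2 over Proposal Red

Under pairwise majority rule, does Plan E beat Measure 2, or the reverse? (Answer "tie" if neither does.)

Plan E

Ballots ranking Plan E above Measure 2: 6 + 1 + 5 + 3 = 15.
Ballots ranking Measure 2 above Plan E: 27 − 15 = 12.
Plan E wins the head-to-head 15–12.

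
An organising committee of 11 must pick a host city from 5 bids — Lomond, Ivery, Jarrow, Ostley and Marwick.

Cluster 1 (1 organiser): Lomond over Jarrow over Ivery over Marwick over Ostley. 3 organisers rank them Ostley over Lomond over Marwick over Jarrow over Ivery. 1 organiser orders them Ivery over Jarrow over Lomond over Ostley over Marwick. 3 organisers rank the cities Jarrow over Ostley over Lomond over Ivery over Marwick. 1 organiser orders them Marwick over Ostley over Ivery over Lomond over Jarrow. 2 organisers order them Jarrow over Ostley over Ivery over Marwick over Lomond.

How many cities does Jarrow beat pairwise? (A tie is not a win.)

4

Jarrow against each rival (11 organisers):
Jarrow vs Lomond: Jarrow, 6–5.
Jarrow vs Ivery: Jarrow wins 9–2.
Jarrow vs Ostley: Jarrow is ranked higher on 1+1+3+2 = 7 ballots, Ostley on 4. Jarrow wins 7–4.
Jarrow vs Marwick: Jarrow, 7–4.
Jarrow beats Lomond, Ivery, Ostley, Marwick — 4 pairwise wins.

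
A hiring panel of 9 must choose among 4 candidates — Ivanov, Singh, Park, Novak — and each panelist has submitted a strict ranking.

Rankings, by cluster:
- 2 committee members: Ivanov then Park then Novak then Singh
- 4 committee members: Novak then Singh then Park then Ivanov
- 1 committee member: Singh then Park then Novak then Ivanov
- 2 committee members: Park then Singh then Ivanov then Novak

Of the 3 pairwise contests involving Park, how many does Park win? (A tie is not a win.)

Park against each rival (9 committee members):
Park vs Ivanov: Park, 7–2.
Park–Singh: Singh 5–4.
Park vs Novak: Park is ranked higher on 2+1+2 = 5 ballots, Novak on 4. Park wins 5–4.
Park beats Ivanov, Novak; loses to Singh — 2 pairwise wins.

2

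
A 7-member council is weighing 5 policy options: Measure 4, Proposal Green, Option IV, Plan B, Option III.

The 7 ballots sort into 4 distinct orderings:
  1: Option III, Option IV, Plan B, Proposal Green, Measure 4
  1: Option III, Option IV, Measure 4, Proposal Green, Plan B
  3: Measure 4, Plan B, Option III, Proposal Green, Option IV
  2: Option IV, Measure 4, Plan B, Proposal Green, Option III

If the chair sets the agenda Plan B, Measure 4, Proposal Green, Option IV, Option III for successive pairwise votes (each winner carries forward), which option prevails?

Option III

Round 1: Plan B vs Measure 4 — 1–6, Measure 4 advances.
Round 2: Measure 4 vs Proposal Green — 6–1, Measure 4 advances.
Round 3: Measure 4 vs Option IV — 3–4, Option IV advances.
Round 4: Option IV vs Option III — 2–5, Option III advances.
The agenda winner is Option III.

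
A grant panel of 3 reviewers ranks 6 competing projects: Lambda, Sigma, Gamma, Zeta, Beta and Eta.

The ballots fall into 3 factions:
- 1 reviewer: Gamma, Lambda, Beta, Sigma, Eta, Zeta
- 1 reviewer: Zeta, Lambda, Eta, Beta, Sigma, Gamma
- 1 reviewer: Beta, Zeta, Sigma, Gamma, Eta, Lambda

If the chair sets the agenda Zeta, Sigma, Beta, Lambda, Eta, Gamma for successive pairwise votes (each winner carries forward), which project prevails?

Gamma

Round 1: Zeta vs Sigma — 2–1, Zeta advances.
Round 2: Zeta vs Beta — 1–2, Beta advances.
Round 3: Beta vs Lambda — 1–2, Lambda advances.
Round 4: Lambda vs Eta — 2–1, Lambda advances.
Round 5: Lambda vs Gamma — 1–2, Gamma advances.
Gamma survives the agenda.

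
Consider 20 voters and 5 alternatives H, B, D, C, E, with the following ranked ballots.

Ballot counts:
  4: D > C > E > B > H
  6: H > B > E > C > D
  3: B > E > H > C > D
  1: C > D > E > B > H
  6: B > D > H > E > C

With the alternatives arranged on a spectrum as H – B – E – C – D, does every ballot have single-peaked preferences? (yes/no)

no

Axis positions: H=1, B=2, E=3, C=4, D=5.
Bloc 1 (peak D at position 5): ranking walks positions 5-4-3-2-1, expanding outward from the peak — single-peaked.
Bloc 2 (peak H at position 1): ranking walks positions 1-2-3-4-5, expanding outward from the peak — single-peaked.
Bloc 3 (peak B at position 2): ranking walks positions 2-3-1-4-5, expanding outward from the peak — single-peaked.
Bloc 4 (peak C at position 4): ranking walks positions 4-5-3-2-1, expanding outward from the peak — single-peaked.
Bloc 5: ranking walks positions 2-5-1-3-4; D is ranked above E even though E lies between D and the peak B on the axis — preferences dip and rise again. Not single-peaked.
Bloc 5 violates single-peakedness, so the profile is not single-peaked on this axis.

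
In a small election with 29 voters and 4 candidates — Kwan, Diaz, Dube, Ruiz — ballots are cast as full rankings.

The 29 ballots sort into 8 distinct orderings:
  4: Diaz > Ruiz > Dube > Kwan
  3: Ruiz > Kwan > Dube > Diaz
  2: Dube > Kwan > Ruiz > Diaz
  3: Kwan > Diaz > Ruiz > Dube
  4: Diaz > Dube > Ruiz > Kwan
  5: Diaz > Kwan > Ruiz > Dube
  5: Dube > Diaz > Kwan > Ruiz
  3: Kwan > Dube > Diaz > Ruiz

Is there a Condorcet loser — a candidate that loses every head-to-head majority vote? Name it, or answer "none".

none

Head-to-head results (29 voters):
Kwan vs Diaz: Diaz, 18–11.
Kwan vs Dube: 14 to 15, Dube.
Kwan vs Ruiz: Kwan is ranked higher on 2+3+5+5+3 = 18 ballots, Ruiz on 11. Kwan wins 18–11.
Diaz vs Dube: Diaz, 16–13.
Diaz vs Ruiz: 24 to 5, Diaz.
Dube vs Ruiz: Ruiz wins 15–14.
Each candidate has at least one pairwise win (Kwan beats Ruiz; Diaz beats Kwan; Dube beats Kwan; Ruiz beats Dube) — no Condorcet loser.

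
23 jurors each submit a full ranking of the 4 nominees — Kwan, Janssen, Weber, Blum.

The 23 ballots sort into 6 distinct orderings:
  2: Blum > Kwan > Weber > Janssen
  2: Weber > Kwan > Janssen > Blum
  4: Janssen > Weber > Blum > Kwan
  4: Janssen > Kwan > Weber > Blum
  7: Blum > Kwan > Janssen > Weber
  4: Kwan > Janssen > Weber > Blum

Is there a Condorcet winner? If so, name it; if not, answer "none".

Check each pair by majority over 23 ballots:
Kwan vs Janssen: Kwan preferred on 2+2+7+4 = 15 ballots; Kwan wins 15–8.
Kwan vs Weber: Kwan is ranked higher on 2+4+7+4 = 17 ballots, Weber on 6. Kwan wins 17–6.
Kwan vs Blum: 2+4+4 = 10 for Kwan, 13 for Blum — Blum by 13–10.
Janssen vs Weber: Janssen is ranked higher on 4+4+7+4 = 19 ballots, Weber on 4. Janssen wins 19–4.
Janssen vs Blum: Janssen is ranked higher on 2+4+4+4 = 14 ballots, Blum on 9. Janssen wins 14–9.
Weber vs Blum: 14 to 9, Weber.
No nominee is unbeaten: Kwan loses to Blum; Janssen loses to Kwan; Weber loses to Kwan; Blum loses to Janssen. In particular Kwan beats Janssen beats Blum beats Kwan is a majority cycle — no Condorcet winner exists.

none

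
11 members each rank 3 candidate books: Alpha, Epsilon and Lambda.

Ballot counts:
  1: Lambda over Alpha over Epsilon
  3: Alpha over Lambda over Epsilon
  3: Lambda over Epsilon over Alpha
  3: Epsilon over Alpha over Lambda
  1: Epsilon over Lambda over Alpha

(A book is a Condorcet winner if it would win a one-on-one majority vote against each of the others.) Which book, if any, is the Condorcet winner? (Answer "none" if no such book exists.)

none

Check each pair by majority over 11 ballots:
Alpha vs Epsilon: 1+3 = 4 for Alpha, 7 for Epsilon — Epsilon by 7–4.
Alpha vs Lambda: 3+3 = 6 for Alpha, 5 for Lambda — Alpha by 6–5.
Epsilon vs Lambda: Epsilon preferred on 3+1 = 4 ballots; Lambda wins 7–4.
Each book drops at least one matchup (Alpha loses to Epsilon; Epsilon loses to Lambda; Lambda loses to Alpha); the cycle Alpha → Lambda → Epsilon → Alpha rules out a Condorcet winner.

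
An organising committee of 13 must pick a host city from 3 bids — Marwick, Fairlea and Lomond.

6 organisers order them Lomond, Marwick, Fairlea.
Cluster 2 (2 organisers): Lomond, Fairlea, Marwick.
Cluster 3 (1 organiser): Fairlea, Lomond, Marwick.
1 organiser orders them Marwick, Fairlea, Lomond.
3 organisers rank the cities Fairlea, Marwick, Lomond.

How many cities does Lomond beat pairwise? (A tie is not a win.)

2

Lomond against each rival (13 organisers):
Lomond vs Marwick: 9 to 4, Lomond.
Lomond vs Fairlea: Lomond, 8–5.
Lomond beats Marwick, Fairlea — 2 pairwise wins.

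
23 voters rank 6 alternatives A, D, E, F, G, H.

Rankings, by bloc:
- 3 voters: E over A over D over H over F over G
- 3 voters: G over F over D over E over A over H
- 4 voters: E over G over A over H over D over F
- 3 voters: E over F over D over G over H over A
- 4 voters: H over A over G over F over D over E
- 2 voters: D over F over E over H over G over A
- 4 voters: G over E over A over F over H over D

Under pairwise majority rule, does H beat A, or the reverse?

Ballots ranking H above A: 3 + 4 + 2 = 9.
Ballots ranking A above H: 23 − 9 = 14.
A wins the head-to-head 14–9.

A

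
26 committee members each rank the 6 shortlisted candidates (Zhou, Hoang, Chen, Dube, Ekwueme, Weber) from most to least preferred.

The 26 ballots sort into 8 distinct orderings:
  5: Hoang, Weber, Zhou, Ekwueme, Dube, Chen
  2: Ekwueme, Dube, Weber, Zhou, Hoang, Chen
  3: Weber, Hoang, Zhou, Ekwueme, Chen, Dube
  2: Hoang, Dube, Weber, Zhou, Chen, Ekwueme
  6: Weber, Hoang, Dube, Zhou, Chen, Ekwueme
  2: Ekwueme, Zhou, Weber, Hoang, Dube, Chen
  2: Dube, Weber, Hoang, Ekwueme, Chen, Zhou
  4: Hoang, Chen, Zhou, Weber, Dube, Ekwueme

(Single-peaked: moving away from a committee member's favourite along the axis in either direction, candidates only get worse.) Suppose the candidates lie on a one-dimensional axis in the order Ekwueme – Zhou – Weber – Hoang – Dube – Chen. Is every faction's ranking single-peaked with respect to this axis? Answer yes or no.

no

Axis positions: Ekwueme=1, Zhou=2, Weber=3, Hoang=4, Dube=5, Chen=6.
Faction 1 (peak Hoang at position 4): ranking walks positions 4-3-2-1-5-6, expanding outward from the peak — single-peaked.
Faction 2: ranking walks positions 1-5-3-2-4-6; Dube is ranked above Zhou even though Zhou lies between Dube and the peak Ekwueme on the axis — preferences dip and rise again. Not single-peaked.
Faction 3: ranking walks positions 3-4-2-1-6-5; Chen is ranked above Dube even though Dube lies between Chen and the peak Weber on the axis — preferences dip and rise again. Not single-peaked.
Faction 4 (peak Hoang at position 4): ranking walks positions 4-5-3-2-6-1, expanding outward from the peak — single-peaked.
Faction 5 (peak Weber at position 3): ranking walks positions 3-4-5-2-6-1, expanding outward from the peak — single-peaked.
Faction 6 (peak Ekwueme at position 1): ranking walks positions 1-2-3-4-5-6, expanding outward from the peak — single-peaked.
Faction 7: ranking walks positions 5-3-4-1-6-2; Weber is ranked above Hoang even though Hoang lies between Weber and the peak Dube on the axis — preferences dip and rise again. Not single-peaked.
Faction 8: ranking walks positions 4-6-2-3-5-1; Chen is ranked above Dube even though Dube lies between Chen and the peak Hoang on the axis — preferences dip and rise again. Not single-peaked.
Faction 2 violates single-peakedness, so the profile is not single-peaked on this axis.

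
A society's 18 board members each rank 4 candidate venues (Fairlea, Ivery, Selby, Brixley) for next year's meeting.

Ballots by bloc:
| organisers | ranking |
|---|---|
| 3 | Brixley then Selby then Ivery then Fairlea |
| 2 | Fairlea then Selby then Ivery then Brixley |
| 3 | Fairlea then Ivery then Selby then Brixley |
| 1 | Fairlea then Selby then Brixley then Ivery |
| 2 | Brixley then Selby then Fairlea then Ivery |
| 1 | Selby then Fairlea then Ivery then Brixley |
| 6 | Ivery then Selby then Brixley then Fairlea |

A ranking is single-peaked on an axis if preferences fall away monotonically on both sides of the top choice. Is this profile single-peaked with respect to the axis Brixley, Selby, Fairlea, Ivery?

Axis positions: Brixley=1, Selby=2, Fairlea=3, Ivery=4.
Bloc 1: ranking walks positions 1-2-4-3; Ivery is ranked above Fairlea even though Fairlea lies between Ivery and the peak Brixley on the axis — preferences dip and rise again. Not single-peaked.
Bloc 2 (peak Fairlea at position 3): ranking walks positions 3-2-4-1, expanding outward from the peak — single-peaked.
Bloc 3 (peak Fairlea at position 3): ranking walks positions 3-4-2-1, expanding outward from the peak — single-peaked.
Bloc 4 (peak Fairlea at position 3): ranking walks positions 3-2-1-4, expanding outward from the peak — single-peaked.
Bloc 5 (peak Brixley at position 1): ranking walks positions 1-2-3-4, expanding outward from the peak — single-peaked.
Bloc 6 (peak Selby at position 2): ranking walks positions 2-3-4-1, expanding outward from the peak — single-peaked.
Bloc 7: ranking walks positions 4-2-1-3; Selby is ranked above Fairlea even though Fairlea lies between Selby and the peak Ivery on the axis — preferences dip and rise again. Not single-peaked.
Bloc 1 violates single-peakedness, so the profile is not single-peaked on this axis.

no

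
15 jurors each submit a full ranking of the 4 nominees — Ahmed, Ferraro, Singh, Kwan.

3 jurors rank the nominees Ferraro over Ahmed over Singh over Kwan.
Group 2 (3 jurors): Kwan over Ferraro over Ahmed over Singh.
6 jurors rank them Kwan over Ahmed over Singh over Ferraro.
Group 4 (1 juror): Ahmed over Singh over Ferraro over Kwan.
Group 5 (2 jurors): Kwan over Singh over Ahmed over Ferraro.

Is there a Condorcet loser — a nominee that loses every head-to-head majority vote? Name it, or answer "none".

Ferraro

Head-to-head results (15 jurors):
Ahmed vs Ferraro: 6+1+2 = 9 for Ahmed, 6 for Ferraro — Ahmed by 9–6.
Ahmed vs Singh: Ahmed wins 13–2.
Ahmed vs Kwan: Kwan wins 11–4.
Ferraro vs Singh: Ferraro preferred on 3+3 = 6 ballots; Singh wins 9–6.
Ferraro vs Kwan: Kwan, 11–4.
Singh vs Kwan: 3+1 = 4 for Singh, 11 for Kwan — Kwan by 11–4.
Only Ferraro has no wins; Ferraro is the Condorcet loser.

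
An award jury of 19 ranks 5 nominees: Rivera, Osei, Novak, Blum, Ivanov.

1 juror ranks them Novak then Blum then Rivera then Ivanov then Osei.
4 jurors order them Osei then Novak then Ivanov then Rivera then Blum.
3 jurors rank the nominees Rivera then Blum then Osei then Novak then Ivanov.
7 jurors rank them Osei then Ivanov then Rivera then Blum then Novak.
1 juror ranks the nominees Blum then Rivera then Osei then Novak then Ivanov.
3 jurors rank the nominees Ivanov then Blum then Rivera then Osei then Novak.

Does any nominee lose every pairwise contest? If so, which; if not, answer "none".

Novak

Pairwise majorities:
Rivera vs Osei: Rivera is ranked higher on 1+3+1+3 = 8 ballots, Osei on 11. Osei wins 11–8.
Rivera vs Novak: Rivera wins 14–5.
Rivera vs Blum: 4+3+7 = 14 for Rivera, 5 for Blum — Rivera by 14–5.
Rivera vs Ivanov: Rivera is ranked higher on 1+3+1 = 5 ballots, Ivanov on 14. Ivanov wins 14–5.
Osei–Novak: Osei 18–1.
Osei vs Blum: Osei preferred on 4+7 = 11 ballots; Osei wins 11–8.
Osei–Ivanov: Osei 15–4.
Novak–Blum: Blum 14–5.
Novak vs Ivanov: Novak preferred on 1+4+3+1 = 9 ballots; Ivanov wins 10–9.
Blum–Ivanov: Ivanov 14–5.
Novak is beaten in every head-to-head and is the Condorcet loser.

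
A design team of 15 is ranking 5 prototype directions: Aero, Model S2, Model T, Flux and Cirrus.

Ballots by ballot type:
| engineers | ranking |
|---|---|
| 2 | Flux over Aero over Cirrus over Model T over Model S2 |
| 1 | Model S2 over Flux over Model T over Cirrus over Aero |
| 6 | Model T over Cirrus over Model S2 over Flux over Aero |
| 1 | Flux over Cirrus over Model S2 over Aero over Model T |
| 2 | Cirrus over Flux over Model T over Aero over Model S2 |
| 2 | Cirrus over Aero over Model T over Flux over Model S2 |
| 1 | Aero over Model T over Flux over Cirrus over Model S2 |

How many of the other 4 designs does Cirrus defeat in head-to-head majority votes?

3

Cirrus against each rival (15 engineers):
Cirrus vs Aero: Cirrus is ranked higher on 1+6+1+2+2 = 12 ballots, Aero on 3. Cirrus wins 12–3.
Cirrus vs Model S2: 14 to 1, Cirrus.
Cirrus vs Model T: Model T wins 8–7.
Cirrus vs Flux: Cirrus is ranked higher on 6+2+2 = 10 ballots, Flux on 5. Cirrus wins 10–5.
Cirrus beats Aero, Model S2, Flux; loses to Model T — 3 pairwise wins.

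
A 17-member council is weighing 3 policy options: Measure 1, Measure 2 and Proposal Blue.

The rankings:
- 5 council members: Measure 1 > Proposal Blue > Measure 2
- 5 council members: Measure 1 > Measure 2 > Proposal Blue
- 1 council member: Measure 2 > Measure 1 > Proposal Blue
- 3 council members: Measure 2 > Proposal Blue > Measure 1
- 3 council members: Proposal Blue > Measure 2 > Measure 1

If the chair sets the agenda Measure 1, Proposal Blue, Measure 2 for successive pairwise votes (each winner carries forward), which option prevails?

Measure 1

Round 1: Measure 1 vs Proposal Blue — 11–6, Measure 1 advances.
Round 2: Measure 1 vs Measure 2 — 10–7, Measure 1 advances.
The agenda winner is Measure 1.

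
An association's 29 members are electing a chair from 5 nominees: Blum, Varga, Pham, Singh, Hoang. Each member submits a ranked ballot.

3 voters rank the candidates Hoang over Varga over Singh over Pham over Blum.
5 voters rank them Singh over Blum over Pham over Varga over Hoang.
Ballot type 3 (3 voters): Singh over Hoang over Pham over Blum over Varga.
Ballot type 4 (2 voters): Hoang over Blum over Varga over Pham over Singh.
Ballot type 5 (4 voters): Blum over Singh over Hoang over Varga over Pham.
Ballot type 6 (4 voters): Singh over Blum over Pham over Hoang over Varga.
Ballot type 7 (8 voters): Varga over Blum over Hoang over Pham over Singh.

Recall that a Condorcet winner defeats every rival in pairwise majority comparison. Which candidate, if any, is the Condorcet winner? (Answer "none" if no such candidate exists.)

Pairwise majorities:
Blum–Varga: Blum 18–11.
Blum–Pham: Blum 23–6.
Blum–Singh: Singh 15–14.
Blum vs Hoang: Blum, 21–8.
Varga vs Pham: Varga wins 17–12.
Varga vs Singh: Singh wins 16–13.
Varga–Hoang: Hoang 16–13.
Pham–Singh: Singh 19–10.
Pham–Hoang: Hoang 20–9.
Singh vs Hoang: Singh wins 16–13.
Only Singh has no losses; Singh is the Condorcet winner.

Singh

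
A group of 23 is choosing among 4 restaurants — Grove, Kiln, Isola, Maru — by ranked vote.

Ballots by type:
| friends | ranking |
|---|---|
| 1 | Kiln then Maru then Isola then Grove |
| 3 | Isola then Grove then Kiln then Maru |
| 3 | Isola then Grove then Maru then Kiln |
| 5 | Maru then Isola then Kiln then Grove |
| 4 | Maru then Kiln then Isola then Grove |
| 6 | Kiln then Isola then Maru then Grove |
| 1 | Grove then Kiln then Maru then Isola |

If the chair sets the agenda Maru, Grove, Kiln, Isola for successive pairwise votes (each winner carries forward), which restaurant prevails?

Isola

Round 1: Maru vs Grove — 16–7, Maru advances.
Round 2: Maru vs Kiln — 12–11, Maru advances.
Round 3: Maru vs Isola — 11–12, Isola advances.
Isola survives the agenda.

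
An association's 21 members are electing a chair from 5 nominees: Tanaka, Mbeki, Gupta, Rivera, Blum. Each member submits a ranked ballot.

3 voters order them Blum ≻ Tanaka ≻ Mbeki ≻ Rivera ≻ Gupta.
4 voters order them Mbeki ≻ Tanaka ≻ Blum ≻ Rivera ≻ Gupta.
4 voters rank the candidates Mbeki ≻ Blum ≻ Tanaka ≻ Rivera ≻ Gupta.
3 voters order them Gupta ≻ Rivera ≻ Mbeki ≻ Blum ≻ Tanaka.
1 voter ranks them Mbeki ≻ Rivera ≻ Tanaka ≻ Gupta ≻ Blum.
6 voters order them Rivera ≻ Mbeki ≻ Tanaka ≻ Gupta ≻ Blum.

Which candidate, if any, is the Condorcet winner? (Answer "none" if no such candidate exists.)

Head-to-head results (21 voters):
Tanaka vs Mbeki: Mbeki, 18–3.
Tanaka vs Gupta: Tanaka wins 18–3.
Tanaka vs Rivera: Tanaka wins 11–10.
Tanaka vs Blum: Tanaka wins 11–10.
Mbeki–Gupta: Mbeki 18–3.
Mbeki–Rivera: Mbeki 12–9.
Mbeki vs Blum: Mbeki, 18–3.
Gupta vs Rivera: Rivera, 18–3.
Gupta vs Blum: Blum, 11–10.
Rivera vs Blum: Blum wins 11–10.
Mbeki beats each of Tanaka, Gupta, Rivera, Blum — Mbeki is the Condorcet winner.

Mbeki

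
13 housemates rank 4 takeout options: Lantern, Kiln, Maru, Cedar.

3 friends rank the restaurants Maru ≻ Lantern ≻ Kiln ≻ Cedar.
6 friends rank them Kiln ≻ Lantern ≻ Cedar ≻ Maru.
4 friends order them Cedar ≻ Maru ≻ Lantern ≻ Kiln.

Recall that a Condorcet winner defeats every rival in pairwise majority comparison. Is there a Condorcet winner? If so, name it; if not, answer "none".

none

Pairwise majorities:
Lantern vs Kiln: 3+4 = 7 for Lantern, 6 for Kiln — Lantern by 7–6.
Lantern vs Maru: Maru, 7–6.
Lantern vs Cedar: 3+6 = 9 for Lantern, 4 for Cedar — Lantern by 9–4.
Kiln vs Maru: Maru wins 7–6.
Kiln vs Cedar: Kiln wins 9–4.
Maru vs Cedar: Cedar, 10–3.
Each restaurant drops at least one matchup (Lantern loses to Maru; Kiln loses to Lantern; Maru loses to Cedar; Cedar loses to Lantern); the cycle Lantern → Cedar → Maru → Lantern rules out a Condorcet winner.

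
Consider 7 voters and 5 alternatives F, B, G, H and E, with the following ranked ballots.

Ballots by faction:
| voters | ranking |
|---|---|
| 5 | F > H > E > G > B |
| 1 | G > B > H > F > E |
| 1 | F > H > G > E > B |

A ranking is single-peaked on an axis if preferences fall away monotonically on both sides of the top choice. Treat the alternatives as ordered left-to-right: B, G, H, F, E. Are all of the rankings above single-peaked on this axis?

yes

Axis positions: B=1, G=2, H=3, F=4, E=5.
Faction 1 (peak F at position 4): ranking walks positions 4-3-5-2-1, expanding outward from the peak — single-peaked.
Faction 2 (peak G at position 2): ranking walks positions 2-1-3-4-5, expanding outward from the peak — single-peaked.
Faction 3 (peak F at position 4): ranking walks positions 4-3-2-5-1, expanding outward from the peak — single-peaked.
Every ranking is single-peaked on this axis.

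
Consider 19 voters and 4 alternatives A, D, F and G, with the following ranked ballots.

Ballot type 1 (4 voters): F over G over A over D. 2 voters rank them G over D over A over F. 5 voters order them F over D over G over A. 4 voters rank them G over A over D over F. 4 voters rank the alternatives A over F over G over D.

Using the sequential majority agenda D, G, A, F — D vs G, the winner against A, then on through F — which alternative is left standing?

F

Round 1: D vs G — 5–14, G advances.
Round 2: G vs A — 15–4, G advances.
Round 3: G vs F — 6–13, F advances.
F survives the agenda.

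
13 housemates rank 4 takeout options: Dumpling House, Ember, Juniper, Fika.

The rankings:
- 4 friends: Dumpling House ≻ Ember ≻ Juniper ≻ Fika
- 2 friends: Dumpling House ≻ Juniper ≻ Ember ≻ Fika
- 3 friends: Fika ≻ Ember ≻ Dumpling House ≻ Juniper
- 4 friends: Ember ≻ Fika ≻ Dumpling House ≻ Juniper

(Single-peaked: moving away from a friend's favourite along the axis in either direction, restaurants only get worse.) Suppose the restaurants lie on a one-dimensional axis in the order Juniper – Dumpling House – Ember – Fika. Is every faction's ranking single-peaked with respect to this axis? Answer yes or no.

yes

Axis positions: Juniper=1, Dumpling House=2, Ember=3, Fika=4.
Faction 1 (peak Dumpling House at position 2): ranking walks positions 2-3-1-4, expanding outward from the peak — single-peaked.
Faction 2 (peak Dumpling House at position 2): ranking walks positions 2-1-3-4, expanding outward from the peak — single-peaked.
Faction 3 (peak Fika at position 4): ranking walks positions 4-3-2-1, expanding outward from the peak — single-peaked.
Faction 4 (peak Ember at position 3): ranking walks positions 3-4-2-1, expanding outward from the peak — single-peaked.
Every ranking is single-peaked on this axis.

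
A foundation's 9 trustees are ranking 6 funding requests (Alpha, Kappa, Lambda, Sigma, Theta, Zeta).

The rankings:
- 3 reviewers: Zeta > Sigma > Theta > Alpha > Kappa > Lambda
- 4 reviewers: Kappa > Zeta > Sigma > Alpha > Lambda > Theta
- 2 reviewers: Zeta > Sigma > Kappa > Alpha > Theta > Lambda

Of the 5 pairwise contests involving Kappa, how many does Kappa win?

3

Kappa against each rival (9 reviewers):
Kappa vs Alpha: Kappa, 6–3.
Kappa–Lambda: Kappa 9–0.
Kappa vs Sigma: Sigma, 5–4.
Kappa vs Theta: 4+2 = 6 for Kappa, 3 for Theta — Kappa by 6–3.
Kappa vs Zeta: 4 to 5, Zeta.
Kappa beats Alpha, Lambda, Theta; loses to Sigma, Zeta — 3 pairwise wins.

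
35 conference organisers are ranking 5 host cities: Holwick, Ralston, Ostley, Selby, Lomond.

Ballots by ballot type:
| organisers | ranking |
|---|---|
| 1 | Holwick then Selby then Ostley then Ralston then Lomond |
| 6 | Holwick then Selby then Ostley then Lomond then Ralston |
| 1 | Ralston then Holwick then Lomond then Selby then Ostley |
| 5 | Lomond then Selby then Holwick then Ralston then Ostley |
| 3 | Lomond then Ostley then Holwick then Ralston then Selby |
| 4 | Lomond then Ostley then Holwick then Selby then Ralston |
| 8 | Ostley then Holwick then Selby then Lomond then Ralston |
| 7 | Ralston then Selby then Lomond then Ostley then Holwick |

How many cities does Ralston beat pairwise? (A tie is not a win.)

0

Ralston against each rival (35 organisers):
Ralston vs Holwick: Holwick, 27–8.
Ralston vs Ostley: 13 to 22, Ostley.
Ralston vs Selby: Ralston is ranked higher on 1+3+7 = 11 ballots, Selby on 24. Selby wins 24–11.
Ralston vs Lomond: 9 to 26, Lomond.
Ralston beats no one; loses to Holwick, Ostley, Selby, Lomond — 0 pairwise wins.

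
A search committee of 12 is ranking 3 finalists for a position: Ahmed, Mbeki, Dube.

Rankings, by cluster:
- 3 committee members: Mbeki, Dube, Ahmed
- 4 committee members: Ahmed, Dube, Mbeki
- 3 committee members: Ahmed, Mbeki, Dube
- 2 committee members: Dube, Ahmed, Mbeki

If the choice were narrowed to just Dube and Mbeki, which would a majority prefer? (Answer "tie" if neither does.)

Ballots ranking Dube above Mbeki: 4 + 2 = 6.
Ballots ranking Mbeki above Dube: 12 − 6 = 6.
6–6: the pair ties.

tie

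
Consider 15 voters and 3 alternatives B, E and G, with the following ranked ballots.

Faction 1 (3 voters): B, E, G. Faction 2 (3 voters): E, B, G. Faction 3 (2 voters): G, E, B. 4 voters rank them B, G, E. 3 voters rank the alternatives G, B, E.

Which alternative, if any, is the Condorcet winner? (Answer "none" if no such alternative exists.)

Check each pair by majority over 15 ballots:
B vs E: B is ranked higher on 3+4+3 = 10 ballots, E on 5. B wins 10–5.
B–G: B 10–5.
E vs G: 6 to 9, G.
Only B has no losses; B is the Condorcet winner.

B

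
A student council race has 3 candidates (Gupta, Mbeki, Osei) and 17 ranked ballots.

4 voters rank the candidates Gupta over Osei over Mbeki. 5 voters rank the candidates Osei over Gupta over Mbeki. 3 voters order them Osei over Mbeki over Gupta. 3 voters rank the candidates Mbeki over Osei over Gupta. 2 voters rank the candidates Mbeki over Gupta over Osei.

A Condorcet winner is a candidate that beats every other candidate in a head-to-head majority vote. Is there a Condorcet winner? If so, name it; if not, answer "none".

Osei

Pairwise majorities:
Gupta vs Mbeki: Gupta, 9–8.
Gupta–Osei: Osei 11–6.
Mbeki vs Osei: Osei, 12–5.
Osei beats each of Gupta, Mbeki — Osei is the Condorcet winner.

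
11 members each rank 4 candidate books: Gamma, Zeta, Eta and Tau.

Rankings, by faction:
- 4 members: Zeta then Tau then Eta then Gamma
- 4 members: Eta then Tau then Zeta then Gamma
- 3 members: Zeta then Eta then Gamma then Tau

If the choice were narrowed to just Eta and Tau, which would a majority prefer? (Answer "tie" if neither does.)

Eta

Ballots ranking Eta above Tau: 4 + 3 = 7.
Ballots ranking Tau above Eta: 11 − 7 = 4.
Eta wins the head-to-head 7–4.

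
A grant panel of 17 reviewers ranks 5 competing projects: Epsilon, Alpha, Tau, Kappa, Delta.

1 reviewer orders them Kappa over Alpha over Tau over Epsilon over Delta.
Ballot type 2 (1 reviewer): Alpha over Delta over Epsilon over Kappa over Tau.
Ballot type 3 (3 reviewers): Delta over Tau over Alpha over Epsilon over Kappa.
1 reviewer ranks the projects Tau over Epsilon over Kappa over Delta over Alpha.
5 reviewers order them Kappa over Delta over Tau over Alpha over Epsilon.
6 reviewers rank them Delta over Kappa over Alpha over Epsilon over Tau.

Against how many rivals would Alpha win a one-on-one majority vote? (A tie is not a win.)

1

Alpha against each rival (17 reviewers):
Alpha vs Epsilon: Alpha is ranked higher on 1+1+3+5+6 = 16 ballots, Epsilon on 1. Alpha wins 16–1.
Alpha vs Tau: Alpha preferred on 1+1+6 = 8 ballots; Tau wins 9–8.
Alpha vs Kappa: Alpha preferred on 1+3 = 4 ballots; Kappa wins 13–4.
Alpha–Delta: Delta 15–2.
Alpha beats Epsilon; loses to Tau, Kappa, Delta — 1 pairwise win.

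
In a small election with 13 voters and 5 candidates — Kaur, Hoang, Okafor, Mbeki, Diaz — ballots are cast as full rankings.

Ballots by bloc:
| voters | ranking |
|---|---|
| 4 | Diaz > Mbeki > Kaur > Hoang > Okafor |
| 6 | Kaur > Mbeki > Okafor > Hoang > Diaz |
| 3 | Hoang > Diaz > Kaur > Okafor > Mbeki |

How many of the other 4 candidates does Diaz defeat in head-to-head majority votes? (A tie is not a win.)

Diaz against each rival (13 voters):
Diaz vs Kaur: 4+3 = 7 for Diaz, 6 for Kaur — Diaz by 7–6.
Diaz vs Hoang: 4 for Diaz, 9 for Hoang — Hoang by 9–4.
Diaz vs Okafor: Diaz, 7–6.
Diaz vs Mbeki: 4+3 = 7 for Diaz, 6 for Mbeki — Diaz by 7–6.
Diaz beats Kaur, Okafor, Mbeki; loses to Hoang — 3 pairwise wins.

3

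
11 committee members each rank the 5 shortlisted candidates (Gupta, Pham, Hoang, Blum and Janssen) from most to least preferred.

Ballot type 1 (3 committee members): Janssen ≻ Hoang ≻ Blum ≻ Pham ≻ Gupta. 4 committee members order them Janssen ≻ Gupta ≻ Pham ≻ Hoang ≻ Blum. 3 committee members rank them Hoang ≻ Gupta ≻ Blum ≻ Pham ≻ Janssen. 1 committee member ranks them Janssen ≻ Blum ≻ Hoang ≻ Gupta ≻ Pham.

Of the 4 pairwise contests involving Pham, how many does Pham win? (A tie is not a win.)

Pham against each rival (11 committee members):
Pham vs Gupta: Pham is ranked higher on 3 ballots, Gupta on 8. Gupta wins 8–3.
Pham vs Hoang: Pham preferred on 4 ballots; Hoang wins 7–4.
Pham vs Blum: Blum wins 7–4.
Pham vs Janssen: 3 to 8, Janssen.
Pham beats no one; loses to Gupta, Hoang, Blum, Janssen — 0 pairwise wins.

0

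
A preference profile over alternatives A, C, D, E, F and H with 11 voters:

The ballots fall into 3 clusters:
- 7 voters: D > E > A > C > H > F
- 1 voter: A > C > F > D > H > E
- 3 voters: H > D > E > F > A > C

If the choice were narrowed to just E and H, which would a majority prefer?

E

Ballots ranking E above H: 7.
Ballots ranking H above E: 11 − 7 = 4.
E wins the head-to-head 7–4.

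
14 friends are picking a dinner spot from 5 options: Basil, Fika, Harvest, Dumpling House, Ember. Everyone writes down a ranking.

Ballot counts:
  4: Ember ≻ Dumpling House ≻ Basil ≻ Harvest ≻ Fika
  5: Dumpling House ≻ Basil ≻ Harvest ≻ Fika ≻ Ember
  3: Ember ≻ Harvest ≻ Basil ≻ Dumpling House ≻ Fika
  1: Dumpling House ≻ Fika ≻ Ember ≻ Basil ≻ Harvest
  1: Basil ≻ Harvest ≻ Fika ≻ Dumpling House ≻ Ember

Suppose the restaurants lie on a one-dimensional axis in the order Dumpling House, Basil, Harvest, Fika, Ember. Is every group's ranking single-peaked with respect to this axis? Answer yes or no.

Axis positions: Dumpling House=1, Basil=2, Harvest=3, Fika=4, Ember=5.
Group 1: ranking walks positions 5-1-2-3-4; Dumpling House is ranked above Fika even though Fika lies between Dumpling House and the peak Ember on the axis — preferences dip and rise again. Not single-peaked.
Group 2 (peak Dumpling House at position 1): ranking walks positions 1-2-3-4-5, expanding outward from the peak — single-peaked.
Group 3: ranking walks positions 5-3-2-1-4; Harvest is ranked above Fika even though Fika lies between Harvest and the peak Ember on the axis — preferences dip and rise again. Not single-peaked.
Group 4: ranking walks positions 1-4-5-2-3; Fika is ranked above Basil even though Basil lies between Fika and the peak Dumpling House on the axis — preferences dip and rise again. Not single-peaked.
Group 5 (peak Basil at position 2): ranking walks positions 2-3-4-1-5, expanding outward from the peak — single-peaked.
Group 1 violates single-peakedness, so the profile is not single-peaked on this axis.

no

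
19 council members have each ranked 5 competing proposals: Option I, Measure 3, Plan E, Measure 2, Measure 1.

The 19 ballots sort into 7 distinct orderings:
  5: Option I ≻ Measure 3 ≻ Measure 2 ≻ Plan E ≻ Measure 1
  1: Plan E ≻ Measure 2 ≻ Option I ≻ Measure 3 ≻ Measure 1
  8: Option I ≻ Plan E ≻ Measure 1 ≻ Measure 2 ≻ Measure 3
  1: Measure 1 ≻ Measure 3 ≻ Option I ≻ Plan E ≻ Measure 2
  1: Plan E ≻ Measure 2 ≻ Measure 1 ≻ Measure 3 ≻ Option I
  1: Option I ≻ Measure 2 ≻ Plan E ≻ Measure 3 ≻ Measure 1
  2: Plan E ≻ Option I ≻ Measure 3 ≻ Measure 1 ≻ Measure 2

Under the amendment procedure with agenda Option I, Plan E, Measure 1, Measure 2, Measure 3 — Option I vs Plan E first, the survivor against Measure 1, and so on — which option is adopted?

Option I

Round 1: Option I vs Plan E — 15–4, Option I advances.
Round 2: Option I vs Measure 1 — 17–2, Option I advances.
Round 3: Option I vs Measure 2 — 17–2, Option I advances.
Round 4: Option I vs Measure 3 — 17–2, Option I advances.
Option I survives the agenda.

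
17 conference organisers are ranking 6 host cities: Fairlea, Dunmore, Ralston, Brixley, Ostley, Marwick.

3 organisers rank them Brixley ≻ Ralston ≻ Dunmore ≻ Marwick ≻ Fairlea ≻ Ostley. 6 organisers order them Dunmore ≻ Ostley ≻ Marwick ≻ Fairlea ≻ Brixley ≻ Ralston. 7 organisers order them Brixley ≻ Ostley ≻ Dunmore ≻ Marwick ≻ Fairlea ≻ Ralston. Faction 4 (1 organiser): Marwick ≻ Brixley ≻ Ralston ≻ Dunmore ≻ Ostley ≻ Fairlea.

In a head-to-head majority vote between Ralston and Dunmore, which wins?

Ballots ranking Ralston above Dunmore: 3 + 1 = 4.
Ballots ranking Dunmore above Ralston: 17 − 4 = 13.
Dunmore wins the head-to-head 13–4.

Dunmore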